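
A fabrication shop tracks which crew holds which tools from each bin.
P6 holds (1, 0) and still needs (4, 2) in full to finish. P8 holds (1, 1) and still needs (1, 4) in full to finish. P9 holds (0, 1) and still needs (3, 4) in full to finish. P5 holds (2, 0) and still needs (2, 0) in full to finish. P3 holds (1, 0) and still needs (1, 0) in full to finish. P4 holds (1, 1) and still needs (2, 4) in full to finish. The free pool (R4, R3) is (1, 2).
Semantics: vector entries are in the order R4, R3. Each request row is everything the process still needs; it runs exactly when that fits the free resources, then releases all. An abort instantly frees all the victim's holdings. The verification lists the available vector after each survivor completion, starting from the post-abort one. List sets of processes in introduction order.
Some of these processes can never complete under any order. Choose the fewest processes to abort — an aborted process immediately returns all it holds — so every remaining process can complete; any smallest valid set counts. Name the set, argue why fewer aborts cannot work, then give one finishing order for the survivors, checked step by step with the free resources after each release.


Abort P8 and P4.
Key observation: P9 was stuck for good until P8 and P4 gave back (2, 2); in the order shown it finishes at step 4.
Why nothing smaller works — every single abort fails: P6 alone leaves P8 blocked (short on R3); P8 alone leaves P9 blocked (short on R3); P9 alone leaves P8 blocked (short on R3); P5 alone leaves P8 blocked (short on R3); P3 alone leaves P8 blocked (short on R3); P4 alone leaves P8 blocked (short on R3).
Survivors finish in the order: P5, P6, P3, P9. Verifying each step (pool after the aborts first):
  pool = (3, 4)
  P5 needs (2, 0) <= (3, 4) -> finishes; pool += (2, 0) = (5, 4)
  P6 needs (4, 2) <= (5, 4) -> finishes; pool += (1, 0) = (6, 4)
  P3 needs (1, 0) <= (6, 4) -> finishes; pool += (1, 0) = (7, 4)
  P9 needs (3, 4) <= (7, 4) -> finishes; pool += (0, 1) = (7, 5)


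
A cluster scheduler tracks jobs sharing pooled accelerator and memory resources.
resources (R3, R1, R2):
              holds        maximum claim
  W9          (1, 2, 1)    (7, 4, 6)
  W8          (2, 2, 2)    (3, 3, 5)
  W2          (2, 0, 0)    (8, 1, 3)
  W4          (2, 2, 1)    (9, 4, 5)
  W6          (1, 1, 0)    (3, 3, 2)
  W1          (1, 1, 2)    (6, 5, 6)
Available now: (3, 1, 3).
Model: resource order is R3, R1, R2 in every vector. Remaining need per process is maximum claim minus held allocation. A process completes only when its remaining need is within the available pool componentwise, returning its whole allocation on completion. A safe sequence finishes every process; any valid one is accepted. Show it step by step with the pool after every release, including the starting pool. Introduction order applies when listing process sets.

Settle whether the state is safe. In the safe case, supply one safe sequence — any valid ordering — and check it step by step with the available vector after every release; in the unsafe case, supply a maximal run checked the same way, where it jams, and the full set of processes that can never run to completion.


SAFE, for example via the order W8, W6, W2, W9, W4, W1.
Key observation: reading the order forward, W8 is the first process whose need (1, 1, 3) meets the free pool (3, 1, 3) exactly on a resource it requests.
Step-by-step check:
  pool = (3, 1, 3)
  run W8 (needs (1, 1, 3), free (3, 1, 3)); after release of (2, 2, 2) the pool is (5, 3, 5)
  run W6 (needs (2, 2, 2), free (5, 3, 5)); after release of (1, 1, 0) the pool is (6, 4, 5)
  run W2 (needs (6, 1, 3), free (6, 4, 5)); after release of (2, 0, 0) the pool is (8, 4, 5)
  run W9 (needs (6, 2, 5), free (8, 4, 5)); after release of (1, 2, 1) the pool is (9, 6, 6)
  run W4 (needs (7, 2, 4), free (9, 6, 6)); after release of (2, 2, 1) the pool is (11, 8, 7)
  run W1 (needs (5, 4, 4), free (11, 8, 7)); after release of (1, 1, 2) the pool is (12, 9, 9)


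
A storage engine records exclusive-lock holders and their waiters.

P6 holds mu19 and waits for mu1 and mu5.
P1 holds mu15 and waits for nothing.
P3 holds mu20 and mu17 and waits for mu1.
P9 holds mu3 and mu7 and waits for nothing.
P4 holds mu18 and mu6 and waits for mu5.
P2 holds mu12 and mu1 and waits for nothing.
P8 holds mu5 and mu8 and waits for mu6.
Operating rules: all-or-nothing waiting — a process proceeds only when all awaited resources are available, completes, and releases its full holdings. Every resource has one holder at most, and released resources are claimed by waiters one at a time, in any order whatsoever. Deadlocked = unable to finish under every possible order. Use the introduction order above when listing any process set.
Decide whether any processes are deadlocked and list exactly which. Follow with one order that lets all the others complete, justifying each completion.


The deadlocked set is P6, P4 and P8.
Key observation: along P8 -> P4 -> P8, each member waits on what the next one holds — a deadlock; P6 waits into the deadlock from upstream.
The rest can finish in the order P2, P1, P3, P9.
Step-by-step check:
  P2: no waits; runs immediately, freeing mu12 and mu1
  P1: no waits; runs immediately, freeing mu15
  run P3 (all its waits — mu1 — are resolved); releases mu20 and mu17
  P9: no waits; runs immediately, freeing mu3 and mu7


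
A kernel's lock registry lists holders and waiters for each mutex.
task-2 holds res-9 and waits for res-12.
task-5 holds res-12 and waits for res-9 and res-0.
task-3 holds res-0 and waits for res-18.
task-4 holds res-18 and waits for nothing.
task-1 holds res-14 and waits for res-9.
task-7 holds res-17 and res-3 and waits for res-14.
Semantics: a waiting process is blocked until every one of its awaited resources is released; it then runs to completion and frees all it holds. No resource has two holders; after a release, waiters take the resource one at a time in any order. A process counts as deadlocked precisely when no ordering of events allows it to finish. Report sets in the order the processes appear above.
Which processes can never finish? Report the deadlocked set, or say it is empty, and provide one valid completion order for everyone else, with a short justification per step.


Deadlocked: task-2, task-5, task-1 and task-7.
Key observation: along task-2 -> task-5 -> task-2, each member waits on what the next one holds — a deadlock; task-1 and task-7 wait into the deadlock from upstream.
A valid finishing order for the others: task-4, task-3.
Check, step by step:
  task-4 waits on nothing -> runs at once and releases res-18
  task-3 waits on res-18 — all released -> runs and releases res-0


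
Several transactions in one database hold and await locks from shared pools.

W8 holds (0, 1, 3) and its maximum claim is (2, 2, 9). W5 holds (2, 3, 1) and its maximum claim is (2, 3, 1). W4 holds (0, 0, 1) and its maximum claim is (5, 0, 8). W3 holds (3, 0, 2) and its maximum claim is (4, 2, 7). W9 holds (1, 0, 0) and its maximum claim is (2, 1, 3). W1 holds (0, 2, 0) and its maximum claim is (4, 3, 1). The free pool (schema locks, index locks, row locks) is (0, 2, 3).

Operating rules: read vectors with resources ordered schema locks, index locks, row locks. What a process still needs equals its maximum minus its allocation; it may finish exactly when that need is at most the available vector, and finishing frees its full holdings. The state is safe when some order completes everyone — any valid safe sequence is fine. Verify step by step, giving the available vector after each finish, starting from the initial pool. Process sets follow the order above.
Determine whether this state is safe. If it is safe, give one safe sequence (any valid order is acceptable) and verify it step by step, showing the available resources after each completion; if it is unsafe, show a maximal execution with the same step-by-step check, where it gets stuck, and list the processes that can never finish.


UNSAFE — no complete ordering exists.
Key observation: after W5, W9 the pool peaks at (3, 5, 4), and each blocked process is short somewhere: W8 on row locks; W4 on schema locks, row locks; W3 on row locks; W1 on schema locks.
A maximal execution: W5, W9 — then nothing else fits. Check, step by step:
  pool = (0, 2, 3)
  W5 needs (0, 0, 0) <= (0, 2, 3) -> finishes; pool += (2, 3, 1) = (2, 5, 4)
  W9 needs (1, 1, 3) <= (2, 5, 4) -> finishes; pool += (1, 0, 0) = (3, 5, 4)
  W8 still needs (2, 1, 6) but only (3, 5, 4) is free — short on row locks
  W4 still needs (5, 0, 7) but only (3, 5, 4) is free — short on schema locks and row locks
  W3 still needs (1, 2, 5) but only (3, 5, 4) is free — short on row locks
  W1 still needs (4, 1, 1) but only (3, 5, 4) is free — short on schema locks
Processes that can never finish: W8, W4, W3 and W1.


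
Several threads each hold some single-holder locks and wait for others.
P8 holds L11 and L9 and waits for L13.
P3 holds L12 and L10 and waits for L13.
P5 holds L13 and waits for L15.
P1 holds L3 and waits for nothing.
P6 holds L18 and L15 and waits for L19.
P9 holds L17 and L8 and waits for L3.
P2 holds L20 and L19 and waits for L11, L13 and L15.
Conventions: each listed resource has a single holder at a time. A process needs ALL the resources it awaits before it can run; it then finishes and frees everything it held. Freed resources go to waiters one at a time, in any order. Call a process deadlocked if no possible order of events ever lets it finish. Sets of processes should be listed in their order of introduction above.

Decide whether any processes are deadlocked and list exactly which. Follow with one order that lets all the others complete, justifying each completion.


Deadlocked: P8, P3, P5, P6 and P2.
Key observation: the knot is the closed ring of waits P8 -> P5 -> P6 -> P2 -> P8; P3 waits into the deadlock from upstream.
One completion order for the rest: P1, P9.
Step-by-step check:
  P1 waits on nothing -> runs at once and releases L3
  run P9 (all its waits — L3 — are resolved); releases L17 and L8


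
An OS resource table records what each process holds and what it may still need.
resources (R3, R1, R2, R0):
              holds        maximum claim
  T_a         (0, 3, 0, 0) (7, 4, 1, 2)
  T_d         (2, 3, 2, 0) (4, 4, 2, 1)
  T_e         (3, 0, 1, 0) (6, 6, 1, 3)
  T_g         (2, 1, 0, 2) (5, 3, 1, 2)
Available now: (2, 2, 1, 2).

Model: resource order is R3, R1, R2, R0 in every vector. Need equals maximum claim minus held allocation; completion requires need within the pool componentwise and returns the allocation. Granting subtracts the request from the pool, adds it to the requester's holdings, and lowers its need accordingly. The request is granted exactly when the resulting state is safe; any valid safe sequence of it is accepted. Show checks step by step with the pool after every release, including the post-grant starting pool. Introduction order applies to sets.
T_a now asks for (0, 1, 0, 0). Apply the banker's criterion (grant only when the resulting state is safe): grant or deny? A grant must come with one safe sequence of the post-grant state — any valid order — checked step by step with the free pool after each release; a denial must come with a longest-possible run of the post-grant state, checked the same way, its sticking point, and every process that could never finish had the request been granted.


DENY. Granting would leave the state unsafe.
Key observation: after T_d, T_g the pool peaks at (6, 5, 3, 4), and each blocked process is short somewhere: T_a on R3; T_e on R1.
On the post-grant state, T_d, T_g is a maximal run — nothing extends it. Step-by-step check:
  pool = (2, 1, 1, 2)
  T_d needs (2, 1, 0, 1) <= (2, 1, 1, 2) -> finishes; pool += (2, 3, 2, 0) = (4, 4, 3, 2)
  T_g needs (3, 2, 1, 0) <= (4, 4, 3, 2) -> finishes; pool += (2, 1, 0, 2) = (6, 5, 3, 4)
  T_a cannot run: need (7, 0, 1, 2) vs free (6, 5, 3, 4) (insufficient R3)
  T_e cannot run: need (3, 6, 0, 3) vs free (6, 5, 3, 4) (insufficient R1)
Post-grant, the permanently blocked set is T_a and T_e.


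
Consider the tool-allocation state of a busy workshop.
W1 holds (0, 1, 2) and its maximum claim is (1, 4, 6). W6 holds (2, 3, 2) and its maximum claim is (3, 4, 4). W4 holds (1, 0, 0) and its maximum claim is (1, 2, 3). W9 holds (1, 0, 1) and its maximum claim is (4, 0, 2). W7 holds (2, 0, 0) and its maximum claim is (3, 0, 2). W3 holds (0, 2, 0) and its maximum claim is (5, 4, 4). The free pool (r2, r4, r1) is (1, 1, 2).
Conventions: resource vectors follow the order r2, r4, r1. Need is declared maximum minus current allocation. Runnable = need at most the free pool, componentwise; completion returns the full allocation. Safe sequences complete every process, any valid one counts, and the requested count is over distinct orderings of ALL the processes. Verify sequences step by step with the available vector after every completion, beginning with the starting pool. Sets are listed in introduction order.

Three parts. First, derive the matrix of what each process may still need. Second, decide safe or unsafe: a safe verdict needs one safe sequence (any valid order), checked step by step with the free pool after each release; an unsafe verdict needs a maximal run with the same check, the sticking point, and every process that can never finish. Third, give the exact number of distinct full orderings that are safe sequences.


(1) Outstanding need per process (order r2, r4, r1):
  W1: (1, 3, 4)
  W6: (1, 1, 2)
  W4: (0, 2, 3)
  W9: (3, 0, 1)
  W7: (1, 0, 2)
  W3: (5, 2, 4)
(2) SAFE, for example via the order W7, W9, W6, W1, W3, W4.
Key observation: the order's first zero-slack moment is W7 ((1, 0, 2) needed, (1, 1, 2) free — a requested resource with nothing to spare).
Step-by-step check:
  pool = (1, 1, 2)
  W7 needs (1, 0, 2) <= (1, 1, 2) -> finishes; pool += (2, 0, 0) = (3, 1, 2)
  W9 needs (3, 0, 1) <= (3, 1, 2) -> finishes; pool += (1, 0, 1) = (4, 1, 3)
  W6 needs (1, 1, 2) <= (4, 1, 3) -> finishes; pool += (2, 3, 2) = (6, 4, 5)
  W1 needs (1, 3, 4) <= (6, 4, 5) -> finishes; pool += (0, 1, 2) = (6, 5, 7)
  W3 needs (5, 2, 4) <= (6, 5, 7) -> finishes; pool += (0, 2, 0) = (6, 7, 7)
  W4 needs (0, 2, 3) <= (6, 7, 7) -> finishes; pool += (1, 0, 0) = (7, 7, 7)
(3) Precisely 100 of the possible complete orderings are safe sequences.


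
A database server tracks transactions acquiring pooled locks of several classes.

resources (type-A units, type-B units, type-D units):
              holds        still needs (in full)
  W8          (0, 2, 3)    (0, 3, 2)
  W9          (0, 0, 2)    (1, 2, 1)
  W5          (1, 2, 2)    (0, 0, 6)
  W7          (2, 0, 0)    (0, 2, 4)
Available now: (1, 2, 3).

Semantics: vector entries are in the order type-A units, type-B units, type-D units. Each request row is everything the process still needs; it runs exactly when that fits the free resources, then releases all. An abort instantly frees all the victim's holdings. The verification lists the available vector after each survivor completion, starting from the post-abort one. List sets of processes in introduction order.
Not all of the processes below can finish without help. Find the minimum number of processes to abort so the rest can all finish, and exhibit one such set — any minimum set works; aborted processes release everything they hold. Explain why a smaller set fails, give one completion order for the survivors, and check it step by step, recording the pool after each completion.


The answer: abort W8.
Key observation: the deadlocked W5 becomes finishable only because W8 released (0, 2, 3); it completes at step 2 below.
Why nothing smaller works: aborting no one leaves the state deadlocked as given.
One survivor order: W7, W5, W9. Check, step by step (post-abort pool first):
  pool = (1, 4, 6)
  W7: need (0, 2, 4) fits (1, 4, 6); releases (2, 0, 0), pool now (3, 4, 6)
  W5: need (0, 0, 6) fits (3, 4, 6); releases (1, 2, 2), pool now (4, 6, 8)
  W9: need (1, 2, 1) fits (4, 6, 8); releases (0, 0, 2), pool now (4, 6, 10)


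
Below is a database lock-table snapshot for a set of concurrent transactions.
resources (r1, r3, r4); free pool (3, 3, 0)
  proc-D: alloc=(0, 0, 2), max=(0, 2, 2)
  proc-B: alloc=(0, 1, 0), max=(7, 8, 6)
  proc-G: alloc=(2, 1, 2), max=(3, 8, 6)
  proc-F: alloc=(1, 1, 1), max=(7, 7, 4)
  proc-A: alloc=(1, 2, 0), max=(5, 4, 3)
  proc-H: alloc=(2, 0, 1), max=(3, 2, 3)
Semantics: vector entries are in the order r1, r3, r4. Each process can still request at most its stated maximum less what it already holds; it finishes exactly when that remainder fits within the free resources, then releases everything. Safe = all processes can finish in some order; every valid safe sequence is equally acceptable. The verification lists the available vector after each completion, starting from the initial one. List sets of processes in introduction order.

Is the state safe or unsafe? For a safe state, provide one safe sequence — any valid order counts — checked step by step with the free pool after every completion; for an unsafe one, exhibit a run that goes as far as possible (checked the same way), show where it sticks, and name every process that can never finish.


UNSAFE — no complete ordering exists.
Key observation: the pool after proc-D, proc-H, proc-A is (6, 5, 3); every surviving request exceeds it in r3, so progress ends there.
The run proc-D, proc-H, proc-A cannot be extended any further. Check, step by step:
  pool = (3, 3, 0)
  proc-D needs (0, 2, 0) <= (3, 3, 0) -> finishes; pool += (0, 0, 2) = (3, 3, 2)
  proc-H needs (1, 2, 2) <= (3, 3, 2) -> finishes; pool += (2, 0, 1) = (5, 3, 3)
  proc-A needs (4, 2, 3) <= (5, 3, 3) -> finishes; pool += (1, 2, 0) = (6, 5, 3)
  proc-B still needs (7, 7, 6) but only (6, 5, 3) is free — short on r1, r3 and r4
  proc-G still needs (1, 7, 4) but only (6, 5, 3) is free — short on r3 and r4
  proc-F still needs (6, 6, 3) but only (6, 5, 3) is free — short on r3
Permanently blocked: proc-B, proc-G and proc-F.


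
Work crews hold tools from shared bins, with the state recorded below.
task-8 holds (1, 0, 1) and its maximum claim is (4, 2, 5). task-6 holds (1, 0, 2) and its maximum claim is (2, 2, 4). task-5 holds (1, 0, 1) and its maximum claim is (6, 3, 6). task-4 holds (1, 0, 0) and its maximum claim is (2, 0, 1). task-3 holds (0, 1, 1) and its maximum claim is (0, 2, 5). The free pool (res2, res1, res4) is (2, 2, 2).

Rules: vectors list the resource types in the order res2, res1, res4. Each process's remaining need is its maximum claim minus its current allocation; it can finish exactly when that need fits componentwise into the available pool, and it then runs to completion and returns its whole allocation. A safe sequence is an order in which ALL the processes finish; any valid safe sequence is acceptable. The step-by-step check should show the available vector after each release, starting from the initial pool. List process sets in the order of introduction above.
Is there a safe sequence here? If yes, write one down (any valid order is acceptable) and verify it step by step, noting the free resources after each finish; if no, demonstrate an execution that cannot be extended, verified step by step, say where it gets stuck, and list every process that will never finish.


SAFE, for example via the order task-6, task-8, task-4, task-3, task-5.
Key observation: at task-6 the run first touches a limit — (1, 2, 2) against (2, 2, 2), exact on a resource it actually requests.
Step-by-step check:
  pool = (2, 2, 2)
  run task-6 (needs (1, 2, 2), free (2, 2, 2)); after release of (1, 0, 2) the pool is (3, 2, 4)
  run task-8 (needs (3, 2, 4), free (3, 2, 4)); after release of (1, 0, 1) the pool is (4, 2, 5)
  run task-4 (needs (1, 0, 1), free (4, 2, 5)); after release of (1, 0, 0) the pool is (5, 2, 5)
  run task-3 (needs (0, 1, 4), free (5, 2, 5)); after release of (0, 1, 1) the pool is (5, 3, 6)
  run task-5 (needs (5, 3, 5), free (5, 3, 6)); after release of (1, 0, 1) the pool is (6, 3, 7)


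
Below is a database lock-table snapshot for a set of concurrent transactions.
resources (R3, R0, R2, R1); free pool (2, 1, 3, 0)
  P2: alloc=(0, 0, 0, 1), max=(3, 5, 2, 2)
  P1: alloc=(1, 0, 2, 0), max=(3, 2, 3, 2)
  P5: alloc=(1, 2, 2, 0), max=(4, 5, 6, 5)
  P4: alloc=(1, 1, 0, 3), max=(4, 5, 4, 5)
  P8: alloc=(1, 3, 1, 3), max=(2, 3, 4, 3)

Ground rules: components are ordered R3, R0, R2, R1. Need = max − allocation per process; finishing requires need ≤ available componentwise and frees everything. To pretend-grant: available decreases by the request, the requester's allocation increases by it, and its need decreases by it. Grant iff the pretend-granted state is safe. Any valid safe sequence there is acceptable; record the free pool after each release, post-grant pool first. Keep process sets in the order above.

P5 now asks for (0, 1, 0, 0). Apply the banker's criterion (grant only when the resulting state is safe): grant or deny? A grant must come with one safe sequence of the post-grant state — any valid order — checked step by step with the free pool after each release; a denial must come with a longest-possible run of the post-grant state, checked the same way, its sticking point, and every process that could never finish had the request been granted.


DENY. Granting would leave the state unsafe.
Key observation: after P8, P1 the pool peaks at (4, 3, 6, 3), and each blocked process is short somewhere: P2 on R0; P5 on R1; P4 on R0.
On the post-grant state, P8, P1 is a maximal run — nothing extends it. Check, step by step:
  pool = (2, 0, 3, 0)
  P8 needs (1, 0, 3, 0) <= (2, 0, 3, 0) -> finishes; pool += (1, 3, 1, 3) = (3, 3, 4, 3)
  P1 needs (2, 2, 1, 2) <= (3, 3, 4, 3) -> finishes; pool += (1, 0, 2, 0) = (4, 3, 6, 3)
  P2 cannot run: need (3, 5, 2, 1) vs free (4, 3, 6, 3) (insufficient R0)
  P5 cannot run: need (3, 2, 4, 5) vs free (4, 3, 6, 3) (insufficient R1)
  P4 cannot run: need (3, 4, 4, 2) vs free (4, 3, 6, 3) (insufficient R0)
Post-grant, the permanently blocked set is P2, P5 and P4.


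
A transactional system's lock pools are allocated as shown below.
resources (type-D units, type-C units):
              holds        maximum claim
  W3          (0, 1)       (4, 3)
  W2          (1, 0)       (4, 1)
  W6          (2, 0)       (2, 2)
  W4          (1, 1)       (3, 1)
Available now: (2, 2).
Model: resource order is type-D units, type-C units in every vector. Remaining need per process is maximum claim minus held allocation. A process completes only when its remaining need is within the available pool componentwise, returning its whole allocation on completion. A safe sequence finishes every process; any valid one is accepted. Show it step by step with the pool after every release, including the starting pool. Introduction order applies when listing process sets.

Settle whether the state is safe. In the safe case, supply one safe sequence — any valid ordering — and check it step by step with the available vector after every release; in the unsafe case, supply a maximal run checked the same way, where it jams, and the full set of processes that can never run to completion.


SAFE — a valid safe sequence is W6, W4, W3, W2.
Key observation: W6 marks the first exact bind of the order: its need (0, 2) fits the free (2, 2) with zero slack on a requested resource.
Check, step by step:
  pool = (2, 2)
  W6 needs (0, 2) <= (2, 2) -> finishes; pool += (2, 0) = (4, 2)
  W4 needs (2, 0) <= (4, 2) -> finishes; pool += (1, 1) = (5, 3)
  W3 needs (4, 2) <= (5, 3) -> finishes; pool += (0, 1) = (5, 4)
  W2 needs (3, 1) <= (5, 4) -> finishes; pool += (1, 0) = (6, 4)


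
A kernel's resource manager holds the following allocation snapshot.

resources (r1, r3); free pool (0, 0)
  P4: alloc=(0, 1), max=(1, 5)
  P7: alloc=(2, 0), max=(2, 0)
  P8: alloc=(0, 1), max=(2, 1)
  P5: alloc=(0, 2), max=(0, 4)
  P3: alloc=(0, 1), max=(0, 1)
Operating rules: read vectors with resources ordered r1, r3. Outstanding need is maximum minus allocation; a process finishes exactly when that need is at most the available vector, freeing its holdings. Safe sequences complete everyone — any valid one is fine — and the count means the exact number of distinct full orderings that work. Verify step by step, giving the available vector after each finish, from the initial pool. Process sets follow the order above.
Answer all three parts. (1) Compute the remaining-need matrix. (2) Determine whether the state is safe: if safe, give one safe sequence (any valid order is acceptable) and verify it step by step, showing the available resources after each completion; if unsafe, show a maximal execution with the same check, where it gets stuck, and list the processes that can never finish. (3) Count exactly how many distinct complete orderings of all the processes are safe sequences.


(1) Remaining need (order r1, r3):
  P4: (1, 4)
  P7: (0, 0)
  P8: (2, 0)
  P5: (0, 2)
  P3: (0, 0)
(2) SAFE, for example via the order P7, P8, P3, P5, P4.
Key observation: reading the order forward, P8 is the first process whose need (2, 0) meets the free pool (2, 0) exactly on a resource it requests.
Walking it through:
  pool = (0, 0)
  run P7 (needs (0, 0), free (0, 0)); after release of (2, 0) the pool is (2, 0)
  run P8 (needs (2, 0), free (2, 0)); after release of (0, 1) the pool is (2, 1)
  run P3 (needs (0, 0), free (2, 1)); after release of (0, 1) the pool is (2, 2)
  run P5 (needs (0, 2), free (2, 2)); after release of (0, 2) the pool is (2, 4)
  run P4 (needs (1, 4), free (2, 4)); after release of (0, 1) the pool is (2, 5)
(3) Precisely 3 of the possible complete orderings are safe sequences.


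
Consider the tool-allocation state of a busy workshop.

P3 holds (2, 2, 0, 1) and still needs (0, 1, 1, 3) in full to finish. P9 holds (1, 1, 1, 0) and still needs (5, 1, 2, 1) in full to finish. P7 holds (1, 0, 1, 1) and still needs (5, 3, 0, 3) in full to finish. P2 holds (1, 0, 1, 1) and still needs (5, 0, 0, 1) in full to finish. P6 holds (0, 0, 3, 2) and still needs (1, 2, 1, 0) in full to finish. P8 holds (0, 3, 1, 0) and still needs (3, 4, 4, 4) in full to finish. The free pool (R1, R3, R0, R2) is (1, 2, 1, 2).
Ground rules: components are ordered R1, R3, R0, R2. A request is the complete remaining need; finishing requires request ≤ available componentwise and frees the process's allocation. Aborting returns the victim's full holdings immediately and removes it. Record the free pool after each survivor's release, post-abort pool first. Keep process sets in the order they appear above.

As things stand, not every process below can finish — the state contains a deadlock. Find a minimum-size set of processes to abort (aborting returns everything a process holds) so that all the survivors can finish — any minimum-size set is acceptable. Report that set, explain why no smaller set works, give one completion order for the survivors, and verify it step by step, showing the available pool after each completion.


Abort P9 and P2.
Key observation: P7 had no path to completion before; after the abort of P9 and P2 ((2, 1, 2, 1) returned), step 4 is where it fits.
Why nothing smaller works — every single abort fails: P3 alone leaves P9 blocked (short on R1); P9 alone leaves P7 blocked (short on R1); P7 alone leaves P9 blocked (short on R1); P2 alone leaves P9 blocked (short on R1); P6 alone leaves P9 blocked (short on R1); P8 alone leaves P9 blocked (short on R1).
One survivor order: P6, P3, P8, P7. Check, step by step (post-abort pool first):
  pool = (3, 3, 3, 3)
  P6 needs (1, 2, 1, 0) <= (3, 3, 3, 3) -> finishes; pool += (0, 0, 3, 2) = (3, 3, 6, 5)
  P3 needs (0, 1, 1, 3) <= (3, 3, 6, 5) -> finishes; pool += (2, 2, 0, 1) = (5, 5, 6, 6)
  P8 needs (3, 4, 4, 4) <= (5, 5, 6, 6) -> finishes; pool += (0, 3, 1, 0) = (5, 8, 7, 6)
  P7 needs (5, 3, 0, 3) <= (5, 8, 7, 6) -> finishes; pool += (1, 0, 1, 1) = (6, 8, 8, 7)


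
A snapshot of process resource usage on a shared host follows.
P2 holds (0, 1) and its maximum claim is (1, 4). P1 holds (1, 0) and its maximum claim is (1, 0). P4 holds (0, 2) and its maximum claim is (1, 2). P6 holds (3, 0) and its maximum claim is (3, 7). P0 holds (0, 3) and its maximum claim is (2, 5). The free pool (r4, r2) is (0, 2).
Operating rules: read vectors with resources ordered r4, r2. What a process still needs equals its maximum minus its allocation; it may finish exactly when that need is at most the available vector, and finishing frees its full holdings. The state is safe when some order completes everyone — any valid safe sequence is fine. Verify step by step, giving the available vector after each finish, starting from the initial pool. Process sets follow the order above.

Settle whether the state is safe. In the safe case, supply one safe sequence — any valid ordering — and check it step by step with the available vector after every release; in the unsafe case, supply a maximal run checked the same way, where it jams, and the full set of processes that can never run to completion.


The state is UNSAFE.
Key observation: after P1, P4, P2 the pool peaks at (1, 5), and each blocked process is short somewhere: P6 on r2; P0 on r4.
Going as far as possible: P1, P4, P2; after that, nothing fits. Walking it through:
  pool = (0, 2)
  run P1 (needs (0, 0), free (0, 2)); after release of (1, 0) the pool is (1, 2)
  run P4 (needs (1, 0), free (1, 2)); after release of (0, 2) the pool is (1, 4)
  run P2 (needs (1, 3), free (1, 4)); after release of (0, 1) the pool is (1, 5)
  blocked: P6 wants (0, 7), pool (1, 5) — not enough r2
  blocked: P0 wants (2, 2), pool (1, 5) — not enough r4
Processes that can never finish: P6 and P0.


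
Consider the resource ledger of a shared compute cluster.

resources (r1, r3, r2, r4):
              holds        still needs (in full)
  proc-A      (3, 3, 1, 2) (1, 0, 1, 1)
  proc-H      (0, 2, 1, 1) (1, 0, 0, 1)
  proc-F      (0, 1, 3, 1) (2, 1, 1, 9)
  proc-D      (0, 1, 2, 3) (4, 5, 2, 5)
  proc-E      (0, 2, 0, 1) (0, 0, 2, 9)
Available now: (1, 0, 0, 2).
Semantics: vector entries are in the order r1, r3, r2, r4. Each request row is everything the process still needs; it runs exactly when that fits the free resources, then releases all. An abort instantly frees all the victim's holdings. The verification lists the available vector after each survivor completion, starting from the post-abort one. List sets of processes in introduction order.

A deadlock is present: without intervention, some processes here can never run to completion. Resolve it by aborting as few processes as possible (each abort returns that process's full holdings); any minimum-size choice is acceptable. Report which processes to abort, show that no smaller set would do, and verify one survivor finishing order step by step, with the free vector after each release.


Minimum abort set: proc-F.
Key observation: proc-E was stuck for good until proc-F gave back (0, 1, 3, 1); in the order shown it finishes at step 4.
Minimality: the empty abort set fails — the state is deadlocked as it stands.
One survivor order: proc-A, proc-H, proc-D, proc-E. Step-by-step check (post-abort pool first):
  pool = (1, 1, 3, 3)
  run proc-A (needs (1, 0, 1, 1), free (1, 1, 3, 3)); after release of (3, 3, 1, 2) the pool is (4, 4, 4, 5)
  run proc-H (needs (1, 0, 0, 1), free (4, 4, 4, 5)); after release of (0, 2, 1, 1) the pool is (4, 6, 5, 6)
  run proc-D (needs (4, 5, 2, 5), free (4, 6, 5, 6)); after release of (0, 1, 2, 3) the pool is (4, 7, 7, 9)
  run proc-E (needs (0, 0, 2, 9), free (4, 7, 7, 9)); after release of (0, 2, 0, 1) the pool is (4, 9, 7, 10)


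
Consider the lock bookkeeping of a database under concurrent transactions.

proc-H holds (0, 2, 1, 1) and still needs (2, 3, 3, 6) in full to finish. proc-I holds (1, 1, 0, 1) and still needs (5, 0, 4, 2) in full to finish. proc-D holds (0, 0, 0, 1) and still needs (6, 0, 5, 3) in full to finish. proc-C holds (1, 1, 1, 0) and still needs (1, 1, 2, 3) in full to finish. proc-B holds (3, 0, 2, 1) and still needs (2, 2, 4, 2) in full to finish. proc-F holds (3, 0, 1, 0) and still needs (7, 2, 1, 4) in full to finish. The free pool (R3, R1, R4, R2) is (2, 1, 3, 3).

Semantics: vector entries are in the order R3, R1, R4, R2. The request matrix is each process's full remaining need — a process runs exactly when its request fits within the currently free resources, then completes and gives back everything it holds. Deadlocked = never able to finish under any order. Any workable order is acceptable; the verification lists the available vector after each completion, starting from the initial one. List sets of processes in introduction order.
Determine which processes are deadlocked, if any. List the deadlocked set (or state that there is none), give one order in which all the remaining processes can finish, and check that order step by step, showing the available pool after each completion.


Nothing here is deadlocked.
Key observation: proc-C fits the free pool immediately, and its release cascades until everyone finishes.
The rest can finish in the order proc-C, proc-B, proc-D, proc-I, proc-H, proc-F. Verifying each step:
  pool = (2, 1, 3, 3)
  run proc-C (needs (1, 1, 2, 3), free (2, 1, 3, 3)); after release of (1, 1, 1, 0) the pool is (3, 2, 4, 3)
  run proc-B (needs (2, 2, 4, 2), free (3, 2, 4, 3)); after release of (3, 0, 2, 1) the pool is (6, 2, 6, 4)
  run proc-D (needs (6, 0, 5, 3), free (6, 2, 6, 4)); after release of (0, 0, 0, 1) the pool is (6, 2, 6, 5)
  run proc-I (needs (5, 0, 4, 2), free (6, 2, 6, 5)); after release of (1, 1, 0, 1) the pool is (7, 3, 6, 6)
  run proc-H (needs (2, 3, 3, 6), free (7, 3, 6, 6)); after release of (0, 2, 1, 1) the pool is (7, 5, 7, 7)
  run proc-F (needs (7, 2, 1, 4), free (7, 5, 7, 7)); after release of (3, 0, 1, 0) the pool is (10, 5, 8, 7)


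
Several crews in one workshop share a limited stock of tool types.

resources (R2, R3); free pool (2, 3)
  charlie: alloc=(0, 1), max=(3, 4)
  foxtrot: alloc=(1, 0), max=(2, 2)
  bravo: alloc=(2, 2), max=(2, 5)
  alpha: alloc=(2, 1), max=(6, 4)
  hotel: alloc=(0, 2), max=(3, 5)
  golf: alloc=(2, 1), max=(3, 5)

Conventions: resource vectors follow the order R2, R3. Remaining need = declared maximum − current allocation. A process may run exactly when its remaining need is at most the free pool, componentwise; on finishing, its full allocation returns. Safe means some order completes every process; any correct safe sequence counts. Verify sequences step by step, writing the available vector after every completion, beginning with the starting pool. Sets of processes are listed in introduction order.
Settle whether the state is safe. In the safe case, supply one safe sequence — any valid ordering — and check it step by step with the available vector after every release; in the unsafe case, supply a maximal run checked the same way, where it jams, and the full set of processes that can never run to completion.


SAFE — a valid safe sequence is bravo, hotel, charlie, golf, alpha, foxtrot.
Key observation: the first exact fit in this order is bravo — it needs (0, 3) with (2, 3) free, meeting a requested resource to the last unit.
Check, step by step:
  pool = (2, 3)
  run bravo (needs (0, 3), free (2, 3)); after release of (2, 2) the pool is (4, 5)
  run hotel (needs (3, 3), free (4, 5)); after release of (0, 2) the pool is (4, 7)
  run charlie (needs (3, 3), free (4, 7)); after release of (0, 1) the pool is (4, 8)
  run golf (needs (1, 4), free (4, 8)); after release of (2, 1) the pool is (6, 9)
  run alpha (needs (4, 3), free (6, 9)); after release of (2, 1) the pool is (8, 10)
  run foxtrot (needs (1, 2), free (8, 10)); after release of (1, 0) the pool is (9, 10)


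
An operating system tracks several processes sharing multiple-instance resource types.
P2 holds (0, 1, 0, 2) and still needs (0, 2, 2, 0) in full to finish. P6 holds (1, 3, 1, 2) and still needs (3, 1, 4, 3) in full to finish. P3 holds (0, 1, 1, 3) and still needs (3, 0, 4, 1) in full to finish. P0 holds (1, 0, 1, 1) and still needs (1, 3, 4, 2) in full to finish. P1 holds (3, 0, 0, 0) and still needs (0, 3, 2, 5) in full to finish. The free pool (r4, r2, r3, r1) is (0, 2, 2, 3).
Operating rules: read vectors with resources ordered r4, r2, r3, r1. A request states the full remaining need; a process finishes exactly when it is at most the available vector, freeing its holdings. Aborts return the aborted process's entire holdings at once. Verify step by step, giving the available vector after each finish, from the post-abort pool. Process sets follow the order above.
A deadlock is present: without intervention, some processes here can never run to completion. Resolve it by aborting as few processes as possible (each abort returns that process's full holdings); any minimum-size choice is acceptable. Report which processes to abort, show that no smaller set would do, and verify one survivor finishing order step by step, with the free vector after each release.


The answer: abort P3 and P0.
Key observation: P6 could never have finished before the abort; with (1, 1, 2, 4) returned by P3 and P0, it fits at step 2.
Why nothing smaller works — every single abort fails: P2 alone leaves P6 blocked (short on r3); P6 alone leaves P3 blocked (short on r3); P3 alone leaves P6 blocked (short on r3); P0 alone leaves P6 blocked (short on r3); P1 alone leaves P6 blocked (short on r3).
The survivors complete as P1, P6, P2. Verifying each step (starting from the post-abort pool):
  pool = (1, 3, 4, 7)
  run P1 (needs (0, 3, 2, 5), free (1, 3, 4, 7)); after release of (3, 0, 0, 0) the pool is (4, 3, 4, 7)
  run P6 (needs (3, 1, 4, 3), free (4, 3, 4, 7)); after release of (1, 3, 1, 2) the pool is (5, 6, 5, 9)
  run P2 (needs (0, 2, 2, 0), free (5, 6, 5, 9)); after release of (0, 1, 0, 2) the pool is (5, 7, 5, 11)


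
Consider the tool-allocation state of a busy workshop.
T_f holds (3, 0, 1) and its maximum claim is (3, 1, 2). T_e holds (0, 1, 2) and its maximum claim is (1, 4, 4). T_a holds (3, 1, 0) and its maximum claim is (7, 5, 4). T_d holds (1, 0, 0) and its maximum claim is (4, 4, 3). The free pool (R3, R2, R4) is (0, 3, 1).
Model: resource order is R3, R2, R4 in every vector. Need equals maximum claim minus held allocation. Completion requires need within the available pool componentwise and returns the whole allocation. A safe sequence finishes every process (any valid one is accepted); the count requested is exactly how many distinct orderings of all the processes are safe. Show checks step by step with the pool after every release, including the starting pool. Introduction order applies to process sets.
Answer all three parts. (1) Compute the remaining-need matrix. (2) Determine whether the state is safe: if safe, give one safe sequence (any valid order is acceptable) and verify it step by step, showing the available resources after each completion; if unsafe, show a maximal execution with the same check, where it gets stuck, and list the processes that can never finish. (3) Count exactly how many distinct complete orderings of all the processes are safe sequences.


(1) Need matrix, components ordered R3, R2, R4:
  T_f: (0, 1, 1)
  T_e: (1, 3, 2)
  T_a: (4, 4, 4)
  T_d: (3, 4, 3)
(2) The state is SAFE; one workable sequence: T_f, T_e, T_d, T_a.
Key observation: the order's first zero-slack moment is T_f ((0, 1, 1) needed, (0, 3, 1) free — a requested resource with nothing to spare).
Walking it through:
  pool = (0, 3, 1)
  run T_f (needs (0, 1, 1), free (0, 3, 1)); after release of (3, 0, 1) the pool is (3, 3, 2)
  run T_e (needs (1, 3, 2), free (3, 3, 2)); after release of (0, 1, 2) the pool is (3, 4, 4)
  run T_d (needs (3, 4, 3), free (3, 4, 4)); after release of (1, 0, 0) the pool is (4, 4, 4)
  run T_a (needs (4, 4, 4), free (4, 4, 4)); after release of (3, 1, 0) the pool is (7, 5, 4)
(3) Exactly 1 of the possible complete orderings is a safe sequence.


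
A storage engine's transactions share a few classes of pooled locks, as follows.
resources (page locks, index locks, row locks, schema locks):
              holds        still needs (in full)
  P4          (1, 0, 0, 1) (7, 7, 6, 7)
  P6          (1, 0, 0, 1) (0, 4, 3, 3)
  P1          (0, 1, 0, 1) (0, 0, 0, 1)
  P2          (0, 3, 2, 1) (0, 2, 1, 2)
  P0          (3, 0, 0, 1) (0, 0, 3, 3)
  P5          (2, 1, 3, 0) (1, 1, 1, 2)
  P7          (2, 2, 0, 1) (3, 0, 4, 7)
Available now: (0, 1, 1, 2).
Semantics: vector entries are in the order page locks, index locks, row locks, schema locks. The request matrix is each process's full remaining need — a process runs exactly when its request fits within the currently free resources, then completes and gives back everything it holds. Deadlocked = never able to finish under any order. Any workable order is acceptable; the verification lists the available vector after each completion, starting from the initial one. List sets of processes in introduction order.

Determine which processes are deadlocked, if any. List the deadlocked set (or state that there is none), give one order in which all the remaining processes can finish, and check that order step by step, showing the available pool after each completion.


Deadlocked: P4 and P7.
Key observation: the pool after P1, P2, P6, P0, P5 is (6, 6, 6, 6); every surviving request exceeds it in schema locks, so progress ends there.
One completion order for the rest: P1, P2, P6, P0, P5. Check, step by step:
  pool = (0, 1, 1, 2)
  P1 needs (0, 0, 0, 1) <= (0, 1, 1, 2) -> finishes; pool += (0, 1, 0, 1) = (0, 2, 1, 3)
  P2 needs (0, 2, 1, 2) <= (0, 2, 1, 3) -> finishes; pool += (0, 3, 2, 1) = (0, 5, 3, 4)
  P6 needs (0, 4, 3, 3) <= (0, 5, 3, 4) -> finishes; pool += (1, 0, 0, 1) = (1, 5, 3, 5)
  P0 needs (0, 0, 3, 3) <= (1, 5, 3, 5) -> finishes; pool += (3, 0, 0, 1) = (4, 5, 3, 6)
  P5 needs (1, 1, 1, 2) <= (4, 5, 3, 6) -> finishes; pool += (2, 1, 3, 0) = (6, 6, 6, 6)
The stuck group stays short no matter what:
  P4 cannot run: need (7, 7, 6, 7) vs free (6, 6, 6, 6) (insufficient page locks, index locks and schema locks)
  P7 cannot run: need (3, 0, 4, 7) vs free (6, 6, 6, 6) (insufficient schema locks)
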